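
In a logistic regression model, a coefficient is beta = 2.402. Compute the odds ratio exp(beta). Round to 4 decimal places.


Odds ratio = exp(beta) = exp(2.402).
= 11.0452.

11.0452


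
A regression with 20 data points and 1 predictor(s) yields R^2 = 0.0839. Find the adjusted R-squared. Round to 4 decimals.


Plug in: Adj R^2 = 1 - (1 - 0.0839) * 19/18.
= 1 - 0.9161 * 19/18
= 1 - 17.4059 / 18
= 1 - 0.9670 = 0.0330.

0.0330


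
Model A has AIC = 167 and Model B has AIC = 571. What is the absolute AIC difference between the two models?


Absolute difference = |167 - 571| = 404.
The model with lower AIC (A) is preferred.

404


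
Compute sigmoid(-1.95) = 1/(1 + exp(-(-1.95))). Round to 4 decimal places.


exp(1.9500) = 7.0287.
1 + exp(-z) = 8.0287.
sigmoid = 1/8.0287 = 0.1246.

0.1246


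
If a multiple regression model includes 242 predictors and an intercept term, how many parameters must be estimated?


Total coefficients = number of predictors + 1 (for the intercept).
= 242 + 1 = 243.

243


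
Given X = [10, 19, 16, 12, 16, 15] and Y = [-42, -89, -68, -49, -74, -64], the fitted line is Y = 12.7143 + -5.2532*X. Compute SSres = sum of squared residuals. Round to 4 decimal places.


Predicted values from Y = 12.7143 + -5.2532*X.
Residuals: [-2.1823, -1.9035, 3.3369, 1.3241, -2.6631, 2.0837].
SSres = 32.7078.

32.7078


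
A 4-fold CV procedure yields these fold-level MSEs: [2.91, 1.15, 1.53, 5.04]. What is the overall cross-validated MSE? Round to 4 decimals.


Total MSE across folds = 10.6300.
CV-MSE = 10.6300/4 = 2.6575.

2.6575


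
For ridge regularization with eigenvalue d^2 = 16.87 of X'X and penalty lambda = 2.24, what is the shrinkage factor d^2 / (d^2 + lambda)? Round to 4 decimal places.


d^2 + lambda = 16.87 + 2.24 = 19.1100.
Shrinkage factor = 16.87/19.1100 = 0.8828.

0.8828


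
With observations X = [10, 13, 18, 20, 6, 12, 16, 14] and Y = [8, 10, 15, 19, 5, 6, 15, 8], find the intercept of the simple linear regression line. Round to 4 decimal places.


First find the slope: b1 = 1.0170.
Means: xbar = 13.6250, ybar = 10.7500.
b0 = ybar - b1 * xbar = 10.7500 - 1.0170 * 13.6250 = -3.1063.

-3.1063


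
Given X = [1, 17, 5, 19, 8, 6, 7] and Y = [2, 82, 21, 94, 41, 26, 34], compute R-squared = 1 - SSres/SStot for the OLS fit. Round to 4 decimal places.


Fit the OLS line: b0 = -2.8056, b1 = 5.0736.
SSres = 19.4579.
SStot = 6660.8571.
R^2 = 1 - 19.4579/6660.8571 = 0.9971.

0.9971


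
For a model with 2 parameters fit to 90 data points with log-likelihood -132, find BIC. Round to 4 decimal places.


k * ln(n) = 2 * ln(90) = 2 * 4.499810 = 8.999620.
-2 * loglik = -2 * (-132) = 264.
BIC = 8.999620 + 264 = 272.999620, which rounds to 272.9996.

272.9996


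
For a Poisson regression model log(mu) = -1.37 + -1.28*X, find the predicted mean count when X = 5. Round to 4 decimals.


eta = -1.37 + -1.28 * 5 = -7.7700.
mu = exp(-7.7700) = 0.0004.

0.0004


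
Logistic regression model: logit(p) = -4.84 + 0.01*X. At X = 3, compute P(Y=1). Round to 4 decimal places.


Linear predictor: z = -4.84 + 0.01 * 3 = -4.8100.
P = 1/(1 + exp(4.8100)) = 1/(1 + 122.7316) = 0.0081.

0.0081


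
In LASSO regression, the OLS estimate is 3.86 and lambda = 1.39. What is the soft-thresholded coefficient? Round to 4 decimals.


Absolute value: |3.86| = 3.86.
Compare to lambda = 1.39.
Since |beta| > lambda, coefficient = sign(beta)*(|beta| - lambda) = 2.4700.

2.4700


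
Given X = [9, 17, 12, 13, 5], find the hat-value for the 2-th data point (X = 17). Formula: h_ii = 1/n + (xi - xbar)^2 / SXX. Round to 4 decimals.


n = 5, xbar = 11.2000.
SXX = sum((xi - xbar)^2) = 80.8000.
h = 1/5 + (17 - 11.2000)^2 / 80.8000 = 0.6163.

0.6163


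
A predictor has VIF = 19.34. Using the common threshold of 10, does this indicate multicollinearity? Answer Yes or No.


Compare VIF = 19.34 to the threshold of 10.
19.34 >= 10, so the answer is Yes.

Yes


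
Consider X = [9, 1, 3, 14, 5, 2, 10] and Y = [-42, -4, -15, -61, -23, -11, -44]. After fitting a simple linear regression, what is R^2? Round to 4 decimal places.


Fit the OLS line: b0 = -1.4836, b1 = -4.3094.
SSres = 8.3648.
SStot = 2597.7143.
R^2 = 1 - 8.3648/2597.7143 = 0.9968.

0.9968


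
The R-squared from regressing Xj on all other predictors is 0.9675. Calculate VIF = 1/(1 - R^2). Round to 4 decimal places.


Using VIF = 1/(1 - R^2_j):
1 - 0.9675 = 0.0325.
VIF = 30.7692.

30.7692


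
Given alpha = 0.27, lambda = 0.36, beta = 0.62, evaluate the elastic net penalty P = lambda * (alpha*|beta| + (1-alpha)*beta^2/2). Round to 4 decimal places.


L1 component = 0.27 * |0.62| = 0.1674.
L2 component = 0.73 * 0.62^2 / 2 = 0.1403.
Penalty = 0.36 * (0.1674 + 0.1403) = 0.36 * 0.3077 = 0.1108.

0.1108


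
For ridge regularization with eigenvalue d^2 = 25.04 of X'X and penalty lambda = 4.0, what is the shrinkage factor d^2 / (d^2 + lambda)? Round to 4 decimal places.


Compute the denominator: 25.04 + 4.0 = 29.0400.
Shrinkage factor = 25.04 / 29.0400 = 0.8623.

0.8623


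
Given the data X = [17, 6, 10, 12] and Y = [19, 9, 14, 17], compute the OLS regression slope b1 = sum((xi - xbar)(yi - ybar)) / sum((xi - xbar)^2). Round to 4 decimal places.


First compute the means: xbar = 11.2500, ybar = 14.7500.
Then S_xx = sum((xi - xbar)^2) = 62.7500.
S_xy = sum((xi - xbar)(yi - ybar)) = 57.2500.
b1 = S_xy / S_xx = 57.2500 / 62.7500 = 0.9124.

0.9124


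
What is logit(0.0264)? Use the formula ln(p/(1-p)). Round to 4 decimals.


Compute the odds: 0.0264/0.9736 = 0.0271.
Take the natural log: ln(0.0271) = -3.6076.

-3.6076


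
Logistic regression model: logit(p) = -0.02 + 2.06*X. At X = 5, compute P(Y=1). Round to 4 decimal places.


Compute z = -0.02 + (2.06)(5) = 10.2800.
exp(-z) = 0.0000.
P = 1/(1 + 0.0000) = 1.0000.

1.0000


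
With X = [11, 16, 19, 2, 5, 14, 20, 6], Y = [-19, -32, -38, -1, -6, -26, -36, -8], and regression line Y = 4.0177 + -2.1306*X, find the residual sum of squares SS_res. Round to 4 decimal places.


Predicted values from Y = 4.0177 + -2.1306*X.
Residuals: [0.4189, -1.9281, -1.5363, -0.7565, 0.6353, -0.1893, 2.5943, 0.7659].
SSres = 14.5820.

14.5820


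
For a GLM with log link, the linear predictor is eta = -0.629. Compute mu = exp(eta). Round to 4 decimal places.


mu = exp(eta) = exp(-0.629).
= 0.5331.

0.5331


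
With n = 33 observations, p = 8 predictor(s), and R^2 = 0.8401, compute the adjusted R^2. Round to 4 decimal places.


Plug in: Adj R^2 = 1 - (1 - 0.8401) * 32/24.
= 1 - 0.1599 * 32/24
= 1 - 5.1168 / 24
= 1 - 0.2132 = 0.7868.

0.7868


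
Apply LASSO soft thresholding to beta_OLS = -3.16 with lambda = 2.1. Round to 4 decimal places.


|beta_OLS| = 3.16.
lambda = 2.1.
Since |beta| > lambda, coefficient = sign(beta)*(|beta| - lambda) = -1.0600.
Result = -1.0600.

-1.0600


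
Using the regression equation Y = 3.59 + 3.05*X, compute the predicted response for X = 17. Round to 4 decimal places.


Plug X = 17 into Y = 3.59 + 3.05*X:
Y = 3.59 + 51.8500 = 55.4400.

55.4400


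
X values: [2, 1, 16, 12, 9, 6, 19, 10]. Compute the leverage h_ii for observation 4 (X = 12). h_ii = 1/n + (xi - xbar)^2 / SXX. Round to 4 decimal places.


Mean of X: xbar = 9.3750.
SXX = 279.8750.
For X = 12: h = 1/8 + (12 - 9.3750)^2/279.8750 = 0.1496.

0.1496


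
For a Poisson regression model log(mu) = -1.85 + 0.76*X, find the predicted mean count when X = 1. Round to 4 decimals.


Compute eta = -1.85 + 0.76 * 1 = -1.0900.
Apply inverse link: mu = e^-1.0900 = 0.3362.

0.3362


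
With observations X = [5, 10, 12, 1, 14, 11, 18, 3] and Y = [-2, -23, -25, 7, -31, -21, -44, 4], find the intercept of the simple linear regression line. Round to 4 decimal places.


Compute b1 = -3.0966 from the OLS formula.
With xbar = 9.2500 and ybar = -16.8750, the intercept is:
b0 = -16.8750 - -3.0966 * 9.2500 = 11.7686.

11.7686


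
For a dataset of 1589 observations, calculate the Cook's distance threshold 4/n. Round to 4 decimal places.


The threshold is 4/n.
4/1589 = 0.0025.

0.0025


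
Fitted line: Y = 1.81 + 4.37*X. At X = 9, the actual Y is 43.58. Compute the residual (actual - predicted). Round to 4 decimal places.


Predicted = 1.81 + 4.37 * 9 = 41.1400.
Residual = 43.58 - 41.1400 = 2.4400.

2.4400


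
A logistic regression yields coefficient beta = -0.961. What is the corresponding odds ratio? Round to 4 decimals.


The odds ratio is computed as:
OR = e^(-0.961) = 0.3825.

0.3825


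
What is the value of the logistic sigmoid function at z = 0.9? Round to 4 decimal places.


First, exp(-0.9000) = 0.4066.
Then sigma(z) = 1/(1 + 0.4066) = 0.7109.

0.7109


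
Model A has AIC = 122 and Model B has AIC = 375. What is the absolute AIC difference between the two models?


Absolute difference = |122 - 375| = 253.
The model with lower AIC (A) is preferred.

253


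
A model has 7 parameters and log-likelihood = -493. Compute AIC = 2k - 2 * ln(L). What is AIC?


AIC = 2*7 - 2*(-493).
= 14 + 986 = 1000.

1000


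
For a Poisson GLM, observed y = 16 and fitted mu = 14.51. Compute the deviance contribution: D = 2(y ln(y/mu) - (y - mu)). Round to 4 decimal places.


Compute y*ln(y/mu) = 16*ln(16/14.51) = 16*0.097751 = 1.564016.
y - mu = 1.49.
D = 2*(1.564016 - (1.49)) = 0.148032, which rounds to 0.1480.

0.1480


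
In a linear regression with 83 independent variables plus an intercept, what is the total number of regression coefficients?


Total coefficients = number of predictors + 1 (for the intercept).
= 83 + 1 = 84.

84


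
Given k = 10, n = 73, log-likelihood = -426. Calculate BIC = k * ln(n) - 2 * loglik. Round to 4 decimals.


ln(73) = 4.290459.
k * ln(n) = 10 * 4.290459 = 42.904590.
-2L = 852.
BIC = 42.904590 + 852 = 894.904590, which rounds to 894.9046.

894.9046


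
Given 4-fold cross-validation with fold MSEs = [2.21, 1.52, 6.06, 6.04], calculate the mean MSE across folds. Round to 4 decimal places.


Sum of fold MSEs = 15.8300.
Average = 15.8300 / 4 = 3.9575.

3.9575


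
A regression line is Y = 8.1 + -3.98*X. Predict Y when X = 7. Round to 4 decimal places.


Predicted value:
Y = 8.1 + (-3.98)(7) = 8.1 + -27.8600 = -19.7600.

-19.7600


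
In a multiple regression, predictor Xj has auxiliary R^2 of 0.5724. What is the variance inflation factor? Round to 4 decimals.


Using VIF = 1/(1 - R^2_j):
1 - 0.5724 = 0.4276.
VIF = 2.3386.

2.3386


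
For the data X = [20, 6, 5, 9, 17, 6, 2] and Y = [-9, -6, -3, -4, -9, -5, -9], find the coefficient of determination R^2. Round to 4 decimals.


The fitted line is Y = -4.6875 + -0.1875*X.
SSres = 30.3125, SStot = 39.7143.
R^2 = 1 - SSres/SStot = 0.2367.

0.2367


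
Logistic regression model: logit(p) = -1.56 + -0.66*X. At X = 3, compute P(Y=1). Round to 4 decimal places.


z = -1.56 + -0.66 * 3 = -3.5400.
Sigmoid: P = 1 / (1 + exp(3.5400)) = 0.0282.

0.0282


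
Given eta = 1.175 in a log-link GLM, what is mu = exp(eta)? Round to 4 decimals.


The inverse log link gives:
mu = exp(1.175) = 3.2381.

3.2381


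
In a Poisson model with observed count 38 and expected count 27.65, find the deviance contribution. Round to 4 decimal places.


First: ln(38/27.65) = 0.317960.
Then: 38 * 0.317960 = 12.082480.
y - mu = 38 - 27.65 = 10.35.
D = 2(12.082480 - 10.35) = 3.464960, which rounds to 3.4650.

3.4650


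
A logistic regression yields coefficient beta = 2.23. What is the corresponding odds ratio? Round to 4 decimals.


The odds ratio is computed as:
OR = e^(2.23) = 9.2999.

9.2999


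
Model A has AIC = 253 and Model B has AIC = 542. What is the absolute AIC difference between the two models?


|AIC_A - AIC_B| = |253 - 542| = 289.
Model A is preferred (lower AIC).

289


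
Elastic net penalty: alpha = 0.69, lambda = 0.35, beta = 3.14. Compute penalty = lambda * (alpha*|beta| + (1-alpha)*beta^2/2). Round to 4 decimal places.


L1 component = 0.69 * |3.14| = 2.1666.
L2 component = 0.31 * 3.14^2 / 2 = 1.5282.
Penalty = 0.35 * (2.1666 + 1.5282) = 0.35 * 3.6948 = 1.2932.

1.2932


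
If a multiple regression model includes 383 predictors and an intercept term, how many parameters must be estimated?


Each predictor gets one coefficient, plus one intercept.
Total parameters = 383 + 1 = 384.

384


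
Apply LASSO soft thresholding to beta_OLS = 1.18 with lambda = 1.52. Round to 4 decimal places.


Absolute value: |1.18| = 1.18.
Compare to lambda = 1.52.
Since |beta| <= lambda, the coefficient is set to 0.

0.0000


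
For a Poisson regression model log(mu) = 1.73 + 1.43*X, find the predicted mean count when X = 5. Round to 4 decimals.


eta = 1.73 + 1.43 * 5 = 8.8800.
mu = exp(8.8800) = 7186.7907.

7186.7907


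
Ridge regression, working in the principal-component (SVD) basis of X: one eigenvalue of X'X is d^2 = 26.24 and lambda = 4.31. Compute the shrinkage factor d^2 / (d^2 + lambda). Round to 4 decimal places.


Compute the denominator: 26.24 + 4.31 = 30.5500.
Shrinkage factor = 26.24 / 30.5500 = 0.8589.

0.8589


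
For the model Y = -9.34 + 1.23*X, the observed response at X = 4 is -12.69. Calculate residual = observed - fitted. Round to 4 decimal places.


Compute yhat = -9.34 + (1.23)(4) = -4.4200.
Residual = actual - predicted = -12.69 - -4.4200 = -8.2700.

-8.2700


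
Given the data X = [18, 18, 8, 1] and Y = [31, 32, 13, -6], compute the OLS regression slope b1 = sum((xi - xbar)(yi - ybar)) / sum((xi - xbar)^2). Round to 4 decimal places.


The sample means are xbar = 11.2500 and ybar = 17.5000.
Compute S_xx = 206.7500 and S_xy = 444.5000.
Slope b1 = S_xy / S_xx = 444.5000 / 206.7500 = 2.1499.

2.1499


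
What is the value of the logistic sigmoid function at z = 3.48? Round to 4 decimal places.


First, exp(-3.4800) = 0.0308.
Then sigma(z) = 1/(1 + 0.0308) = 0.9701.

0.9701


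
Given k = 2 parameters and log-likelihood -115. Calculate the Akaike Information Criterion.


AIC = 2k - 2*loglik = 2(2) - 2(-115).
= 4 + 230 = 234.

234


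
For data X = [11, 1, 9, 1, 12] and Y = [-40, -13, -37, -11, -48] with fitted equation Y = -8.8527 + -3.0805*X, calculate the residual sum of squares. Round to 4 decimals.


Predicted values from Y = -8.8527 + -3.0805*X.
Residuals: [2.7382, -1.0668, -0.4228, 0.9332, -2.1813].
SSres = 14.4435.

14.4435


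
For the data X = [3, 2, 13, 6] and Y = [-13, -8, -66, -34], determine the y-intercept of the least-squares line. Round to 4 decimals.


The slope is b1 = -5.2838.
Sample means are xbar = 6.0000 and ybar = -30.2500.
Intercept: b0 = -30.2500 - (-5.2838)(6.0000) = 1.4527.

1.4527


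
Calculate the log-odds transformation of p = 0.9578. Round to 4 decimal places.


Compute the odds: 0.9578/0.0422 = 22.6967.
Take the natural log: ln(22.6967) = 3.1222.

3.1222


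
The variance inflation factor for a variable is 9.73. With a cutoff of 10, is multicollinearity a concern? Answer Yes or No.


The threshold is 10.
VIF = 9.73 is < 10.
Multicollinearity indication: No.

No


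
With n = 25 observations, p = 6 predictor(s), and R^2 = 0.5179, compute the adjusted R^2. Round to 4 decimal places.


Adjusted R^2 = 1 - (1 - R^2) * (n-1)/(n-p-1).
(1 - R^2) = 0.4821.
(n-1)/(n-p-1) = 24/18.
(1 - R^2) * (n-1) = 0.4821 * 24 = 11.5704.
Divide by (n-p-1): 11.5704 / 18 = 0.6428.
Adj R^2 = 1 - 0.6428 = 0.3572.

0.3572


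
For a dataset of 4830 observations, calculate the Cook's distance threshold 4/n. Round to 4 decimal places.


Using the rule of thumb:
Threshold = 4 / 4830 = 0.0008.

0.0008


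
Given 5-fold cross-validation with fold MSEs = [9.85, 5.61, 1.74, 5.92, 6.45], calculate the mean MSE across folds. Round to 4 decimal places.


Total MSE across folds = 29.5700.
CV-MSE = 29.5700/5 = 5.9140.

5.9140


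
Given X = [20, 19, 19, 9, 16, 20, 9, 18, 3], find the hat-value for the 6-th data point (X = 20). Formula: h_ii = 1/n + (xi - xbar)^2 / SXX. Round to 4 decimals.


Compute xbar = 14.7778 with n = 9 observations.
SXX = 307.5556.
Leverage = 1/9 + (20 - 14.7778)^2/307.5556 = 0.1998.

0.1998


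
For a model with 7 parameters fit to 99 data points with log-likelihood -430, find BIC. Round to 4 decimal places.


k * ln(n) = 7 * ln(99) = 7 * 4.595120 = 32.165840.
-2 * loglik = -2 * (-430) = 860.
BIC = 32.165840 + 860 = 892.165840, which rounds to 892.1658.

892.1658


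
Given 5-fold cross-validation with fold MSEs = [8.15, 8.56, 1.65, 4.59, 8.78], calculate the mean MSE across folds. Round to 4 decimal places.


Total MSE across folds = 31.7300.
CV-MSE = 31.7300/5 = 6.3460.

6.3460


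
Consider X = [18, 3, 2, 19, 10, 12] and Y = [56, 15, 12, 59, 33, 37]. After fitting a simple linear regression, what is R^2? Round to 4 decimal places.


Fit the OLS line: b0 = 6.1028, b1 = 2.7404.
SSres = 5.8509.
SStot = 1953.3333.
R^2 = 1 - 5.8509/1953.3333 = 0.9970.

0.9970


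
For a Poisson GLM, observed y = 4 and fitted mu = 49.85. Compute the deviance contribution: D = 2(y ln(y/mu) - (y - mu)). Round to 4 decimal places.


First: ln(4/49.85) = -2.522724.
Then: 4 * -2.522724 = -10.090896.
y - mu = 4 - 49.85 = -45.85.
D = 2(-10.090896 - -45.85) = 71.518208, which rounds to 71.5182.

71.5182


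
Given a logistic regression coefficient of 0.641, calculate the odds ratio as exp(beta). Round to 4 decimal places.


The odds ratio is computed as:
OR = e^(0.641) = 1.8984.

1.8984


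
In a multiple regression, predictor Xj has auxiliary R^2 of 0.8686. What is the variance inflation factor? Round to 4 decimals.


VIF = 1 / (1 - 0.8686).
= 1 / 0.1314 = 7.6104.

7.6104


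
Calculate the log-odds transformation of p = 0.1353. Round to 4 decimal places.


Compute the odds: 0.1353/0.8647 = 0.1565.
Take the natural log: ln(0.1565) = -1.8549.

-1.8549


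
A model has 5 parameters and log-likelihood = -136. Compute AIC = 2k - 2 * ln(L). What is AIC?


Compute:
2k = 2*5 = 10.
-2*loglik = -2*(-136) = 272.
AIC = 10 + 272 = 282.

282


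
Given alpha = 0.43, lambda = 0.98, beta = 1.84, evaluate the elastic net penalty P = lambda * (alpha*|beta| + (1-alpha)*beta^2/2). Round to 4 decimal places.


alpha * |beta| = 0.43 * 1.84 = 0.7912.
(1-alpha) * beta^2/2 = 0.57 * 3.3856/2 = 0.9649.
Total = 0.98 * (0.7912 + 0.9649) = 1.7210.

1.7210


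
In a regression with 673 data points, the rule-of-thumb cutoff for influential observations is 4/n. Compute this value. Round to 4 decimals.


Cook's distance cutoff = 4/n = 4/673.
= 0.0059.

0.0059


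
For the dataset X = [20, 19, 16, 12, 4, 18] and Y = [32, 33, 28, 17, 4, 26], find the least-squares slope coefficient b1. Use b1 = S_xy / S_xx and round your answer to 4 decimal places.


First compute the means: xbar = 14.8333, ybar = 23.3333.
Then S_xx = sum((xi - xbar)^2) = 180.8333.
S_xy = sum((xi - xbar)(yi - ybar)) = 326.3333.
b1 = S_xy / S_xx = 326.3333 / 180.8333 = 1.8046.

1.8046


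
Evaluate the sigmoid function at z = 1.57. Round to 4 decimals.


Compute exp(-1.5700) = 0.2080.
Sigmoid = 1 / (1 + 0.2080) = 1 / 1.2080 = 0.8278.

0.8278


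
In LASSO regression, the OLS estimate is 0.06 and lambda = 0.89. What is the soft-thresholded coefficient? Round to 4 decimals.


Check: |0.06| = 0.06 vs lambda = 0.89.
Since |beta| <= lambda, the coefficient is set to 0.
Soft-thresholded coefficient = 0.0000.

0.0000


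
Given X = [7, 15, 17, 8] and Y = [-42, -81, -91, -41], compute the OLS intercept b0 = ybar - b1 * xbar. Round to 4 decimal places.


First find the slope: b1 = -5.1873.
Means: xbar = 11.7500, ybar = -63.7500.
b0 = ybar - b1 * xbar = -63.7500 - -5.1873 * 11.7500 = -2.7993.

-2.7993


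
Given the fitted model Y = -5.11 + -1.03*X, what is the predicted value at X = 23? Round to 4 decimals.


Plug X = 23 into Y = -5.11 + -1.03*X:
Y = -5.11 + -23.6900 = -28.8000.

-28.8000


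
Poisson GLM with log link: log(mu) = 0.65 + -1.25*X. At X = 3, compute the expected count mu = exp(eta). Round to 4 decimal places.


Compute eta = 0.65 + -1.25 * 3 = -3.1000.
Apply inverse link: mu = e^-3.1000 = 0.0450.

0.0450


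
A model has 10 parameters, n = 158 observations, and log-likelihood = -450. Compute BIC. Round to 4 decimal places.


k * ln(n) = 10 * ln(158) = 10 * 5.062595 = 50.625950.
-2 * loglik = -2 * (-450) = 900.
BIC = 50.625950 + 900 = 950.625950, which rounds to 950.6260.

950.6260


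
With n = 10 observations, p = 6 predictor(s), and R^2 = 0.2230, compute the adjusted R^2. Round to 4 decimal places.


Plug in: Adj R^2 = 1 - (1 - 0.2230) * 9/3.
= 1 - 0.7770 * 9/3
= 1 - 6.9930 / 3
= 1 - 2.3310 = -1.3310.

-1.3310


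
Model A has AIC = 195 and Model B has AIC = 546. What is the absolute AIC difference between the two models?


Compute |195 - 546| = 351.
Model A has the smaller AIC.

351


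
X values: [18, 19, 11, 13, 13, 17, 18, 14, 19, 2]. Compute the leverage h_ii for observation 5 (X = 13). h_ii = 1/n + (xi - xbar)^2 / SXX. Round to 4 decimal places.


n = 10, xbar = 14.4000.
SXX = sum((xi - xbar)^2) = 244.4000.
h = 1/10 + (13 - 14.4000)^2 / 244.4000 = 0.1080.

0.1080


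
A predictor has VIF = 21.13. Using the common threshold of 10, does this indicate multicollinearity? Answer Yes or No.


Check: VIF = 21.13 vs threshold = 10.
Since 21.13 >= 10, the answer is Yes.

Yes


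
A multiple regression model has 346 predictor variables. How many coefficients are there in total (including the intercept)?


Total coefficients = number of predictors + 1 (for the intercept).
= 346 + 1 = 347.

347


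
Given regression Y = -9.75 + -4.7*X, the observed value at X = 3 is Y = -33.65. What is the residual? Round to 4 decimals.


Predicted = -9.75 + -4.7 * 3 = -23.8500.
Residual = -33.65 - -23.8500 = -9.8000.

-9.8000


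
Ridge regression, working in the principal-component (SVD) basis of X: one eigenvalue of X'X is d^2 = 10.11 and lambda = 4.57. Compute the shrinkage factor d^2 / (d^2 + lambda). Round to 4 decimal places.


Denominator = d^2 + lambda = 10.11 + 4.57 = 14.6800.
Shrinkage = 10.11 / 14.6800 = 0.6887.

0.6887


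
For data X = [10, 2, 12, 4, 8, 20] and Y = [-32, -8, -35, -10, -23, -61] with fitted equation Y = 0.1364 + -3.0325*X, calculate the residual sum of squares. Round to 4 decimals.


Predicted values from Y = 0.1364 + -3.0325*X.
Residuals: [-1.8114, -2.0714, 1.2536, 1.9936, 1.1236, -0.4864].
SSres = 14.6169.

14.6169


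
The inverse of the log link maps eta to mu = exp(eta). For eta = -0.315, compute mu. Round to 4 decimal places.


The inverse log link gives:
mu = exp(-0.315) = 0.7298.

0.7298


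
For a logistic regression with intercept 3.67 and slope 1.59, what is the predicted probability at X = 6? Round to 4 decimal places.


z = 3.67 + 1.59 * 6 = 13.2100.
Sigmoid: P = 1 / (1 + exp(-13.2100)) = 1.0000.

1.0000


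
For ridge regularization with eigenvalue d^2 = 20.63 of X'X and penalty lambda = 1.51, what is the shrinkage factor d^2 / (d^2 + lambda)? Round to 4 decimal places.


Compute the denominator: 20.63 + 1.51 = 22.1400.
Shrinkage factor = 20.63 / 22.1400 = 0.9318.

0.9318


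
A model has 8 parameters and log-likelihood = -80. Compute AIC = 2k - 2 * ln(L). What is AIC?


Compute:
2k = 2*8 = 16.
-2*loglik = -2*(-80) = 160.
AIC = 16 + 160 = 176.

176


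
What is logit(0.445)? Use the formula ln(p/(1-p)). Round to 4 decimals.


The odds are p/(1-p) = 0.445 / 0.555 = 0.8018.
logit(p) = ln(0.8018) = -0.2209.

-0.2209


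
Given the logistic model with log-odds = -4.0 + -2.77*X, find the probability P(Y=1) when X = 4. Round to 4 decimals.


z = -4.0 + -2.77 * 4 = -15.0800.
Sigmoid: P = 1 / (1 + exp(15.0800)) = 0.0000.

0.0000


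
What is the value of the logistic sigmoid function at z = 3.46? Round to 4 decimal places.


First, exp(-3.4600) = 0.0314.
Then sigma(z) = 1/(1 + 0.0314) = 0.9695.

0.9695


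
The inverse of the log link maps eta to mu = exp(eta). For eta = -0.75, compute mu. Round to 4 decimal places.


The inverse log link gives:
mu = exp(-0.75) = 0.4724.

0.4724


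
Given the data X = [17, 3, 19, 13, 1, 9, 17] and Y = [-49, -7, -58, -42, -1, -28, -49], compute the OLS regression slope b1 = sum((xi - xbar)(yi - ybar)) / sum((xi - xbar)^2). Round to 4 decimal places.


First compute the means: xbar = 11.2857, ybar = -33.4286.
Then S_xx = sum((xi - xbar)^2) = 307.4286.
S_xy = sum((xi - xbar)(yi - ybar)) = -947.1429.
b1 = S_xy / S_xx = -947.1429 / 307.4286 = -3.0809.

-3.0809


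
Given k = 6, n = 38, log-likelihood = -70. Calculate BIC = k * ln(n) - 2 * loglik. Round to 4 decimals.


ln(38) = 3.637586.
k * ln(n) = 6 * 3.637586 = 21.825516.
-2L = 140.
BIC = 21.825516 + 140 = 161.825516, which rounds to 161.8255.

161.8255


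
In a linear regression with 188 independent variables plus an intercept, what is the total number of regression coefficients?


Including the intercept, the model has 188 predictor coefficients + 1 intercept.
Total = 189.

189


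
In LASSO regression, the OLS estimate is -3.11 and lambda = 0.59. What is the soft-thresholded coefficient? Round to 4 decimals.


Check: |-3.11| = 3.11 vs lambda = 0.59.
Since |beta| > lambda, coefficient = sign(beta)*(|beta| - lambda) = -2.5200.
Soft-thresholded coefficient = -2.5200.

-2.5200


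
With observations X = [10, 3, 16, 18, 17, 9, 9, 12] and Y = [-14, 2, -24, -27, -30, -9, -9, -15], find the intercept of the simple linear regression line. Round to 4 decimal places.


Compute b1 = -2.0919 from the OLS formula.
With xbar = 11.7500 and ybar = -15.7500, the intercept is:
b0 = -15.7500 - -2.0919 * 11.7500 = 8.8301.

8.8301


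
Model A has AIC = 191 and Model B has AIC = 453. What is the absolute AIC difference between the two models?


Absolute difference = |191 - 453| = 262.
The model with lower AIC (A) is preferred.

262


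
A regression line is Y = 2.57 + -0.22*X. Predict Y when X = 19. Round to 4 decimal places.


Substitute X = 19 into the equation:
Y = 2.57 + -0.22 * 19 = 2.57 + -4.1800 = -1.6100.

-1.6100


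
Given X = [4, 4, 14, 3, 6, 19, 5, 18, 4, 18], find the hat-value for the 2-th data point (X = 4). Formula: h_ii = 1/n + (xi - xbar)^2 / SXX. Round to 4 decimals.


n = 10, xbar = 9.5000.
SXX = sum((xi - xbar)^2) = 420.5000.
h = 1/10 + (4 - 9.5000)^2 / 420.5000 = 0.1719.

0.1719


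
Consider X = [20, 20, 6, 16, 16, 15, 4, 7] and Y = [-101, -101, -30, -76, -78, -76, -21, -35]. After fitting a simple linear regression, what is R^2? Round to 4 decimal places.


The fitted line is Y = -0.2500 + -4.9615*X.
SSres = 23.0769, SStot = 7063.5000.
R^2 = 1 - SSres/SStot = 0.9967.

0.9967


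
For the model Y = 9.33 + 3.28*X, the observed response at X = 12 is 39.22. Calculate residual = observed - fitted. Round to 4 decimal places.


Predicted = 9.33 + 3.28 * 12 = 48.6900.
Residual = 39.22 - 48.6900 = -9.4700.

-9.4700


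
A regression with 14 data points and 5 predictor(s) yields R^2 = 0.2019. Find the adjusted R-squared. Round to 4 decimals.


Plug in: Adj R^2 = 1 - (1 - 0.2019) * 13/8.
= 1 - 0.7981 * 13/8
= 1 - 10.3753 / 8
= 1 - 1.2969 = -0.2969.

-0.2969


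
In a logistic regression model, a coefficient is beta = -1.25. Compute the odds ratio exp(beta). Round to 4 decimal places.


The odds ratio is computed as:
OR = e^(-1.25) = 0.2865.

0.2865


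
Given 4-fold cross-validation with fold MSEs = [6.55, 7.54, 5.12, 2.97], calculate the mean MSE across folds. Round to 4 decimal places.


Total MSE across folds = 22.1800.
CV-MSE = 22.1800/4 = 5.5450.

5.5450


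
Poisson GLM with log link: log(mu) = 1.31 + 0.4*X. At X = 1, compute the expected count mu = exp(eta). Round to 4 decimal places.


Linear predictor: eta = 1.31 + (0.4)(1) = 1.7100.
Expected count: mu = exp(1.7100) = 5.5290.

5.5290


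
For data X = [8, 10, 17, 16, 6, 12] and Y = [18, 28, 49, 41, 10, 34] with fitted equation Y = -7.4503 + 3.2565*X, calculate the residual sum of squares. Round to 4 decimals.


For each point, residual = actual - predicted.
Residuals: [-0.6017, 2.8853, 1.0898, -3.6537, -2.0887, 2.3723].
Sum of squared residuals = 33.2147.

33.2147


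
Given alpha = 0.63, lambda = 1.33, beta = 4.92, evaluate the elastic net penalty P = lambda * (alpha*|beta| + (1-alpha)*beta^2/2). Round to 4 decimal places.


alpha * |beta| = 0.63 * 4.92 = 3.0996.
(1-alpha) * beta^2/2 = 0.37 * 24.2064/2 = 4.4782.
Total = 1.33 * (3.0996 + 4.4782) = 10.0785.

10.0785


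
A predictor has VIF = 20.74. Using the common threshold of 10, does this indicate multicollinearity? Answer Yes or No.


The threshold is 10.
VIF = 20.74 is >= 10.
Multicollinearity indication: Yes.

Yes


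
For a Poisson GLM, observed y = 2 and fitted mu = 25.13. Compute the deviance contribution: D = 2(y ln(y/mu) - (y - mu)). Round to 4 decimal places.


y/mu = 2/25.13 = 0.079586 (approx.), and ln(2/25.13) = -2.530915.
y * ln(y/mu) = 2 * -2.530915 = -5.061830.
y - mu = -23.13.
D = 2 * (-5.061830 - -23.13) = 36.136340, which rounds to 36.1363.

36.1363


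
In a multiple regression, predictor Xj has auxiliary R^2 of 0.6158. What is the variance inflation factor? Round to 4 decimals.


Using VIF = 1/(1 - R^2_j):
1 - 0.6158 = 0.3842.
VIF = 2.6028.

2.6028


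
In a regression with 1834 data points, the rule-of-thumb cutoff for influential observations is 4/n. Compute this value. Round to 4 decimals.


The threshold is 4/n.
4/1834 = 0.0022.

0.0022


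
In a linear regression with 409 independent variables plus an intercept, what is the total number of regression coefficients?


Total coefficients = number of predictors + 1 (for the intercept).
= 409 + 1 = 410.

410


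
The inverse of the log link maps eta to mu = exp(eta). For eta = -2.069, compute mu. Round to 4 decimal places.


Apply the inverse link:
mu = e^-2.069 = 0.1263.

0.1263


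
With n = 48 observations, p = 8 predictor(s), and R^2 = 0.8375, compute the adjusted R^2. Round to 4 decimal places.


Adjusted R^2 = 1 - (1 - R^2) * (n-1)/(n-p-1).
(1 - R^2) = 0.1625.
(n-1)/(n-p-1) = 47/39.
(1 - R^2) * (n-1) = 0.1625 * 47 = 7.6375.
Divide by (n-p-1): 7.6375 / 39 = 0.1958.
Adj R^2 = 1 - 0.1958 = 0.8042.

0.8042


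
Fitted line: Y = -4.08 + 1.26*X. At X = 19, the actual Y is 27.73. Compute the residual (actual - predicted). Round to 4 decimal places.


Compute yhat = -4.08 + (1.26)(19) = 19.8600.
Residual = actual - predicted = 27.73 - 19.8600 = 7.8700.

7.8700


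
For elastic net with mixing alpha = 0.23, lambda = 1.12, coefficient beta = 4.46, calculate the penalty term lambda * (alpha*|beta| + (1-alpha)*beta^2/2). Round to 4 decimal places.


alpha * |beta| = 0.23 * 4.46 = 1.0258.
(1-alpha) * beta^2/2 = 0.77 * 19.8916/2 = 7.6583.
Total = 1.12 * (1.0258 + 7.6583) = 9.7262.

9.7262


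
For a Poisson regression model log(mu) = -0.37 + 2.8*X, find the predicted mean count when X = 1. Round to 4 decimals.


Linear predictor: eta = -0.37 + (2.8)(1) = 2.4300.
Expected count: mu = exp(2.4300) = 11.3589.

11.3589


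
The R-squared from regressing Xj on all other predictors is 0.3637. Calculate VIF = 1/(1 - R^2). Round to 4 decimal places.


VIF = 1 / (1 - 0.3637).
= 1 / 0.6363 = 1.5716.

1.5716


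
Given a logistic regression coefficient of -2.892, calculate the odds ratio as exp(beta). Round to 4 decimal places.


The odds ratio is computed as:
OR = e^(-2.892) = 0.0555.

0.0555


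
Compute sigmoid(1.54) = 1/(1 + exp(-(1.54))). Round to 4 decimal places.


exp(-1.5400) = 0.2144.
1 + exp(-z) = 1.2144.
sigmoid = 1/1.2144 = 0.8235.

0.8235


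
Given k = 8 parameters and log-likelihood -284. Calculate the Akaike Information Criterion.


AIC = 2k - 2*loglik = 2(8) - 2(-284).
= 16 + 568 = 584.

584


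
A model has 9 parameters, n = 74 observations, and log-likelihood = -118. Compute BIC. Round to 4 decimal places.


k * ln(n) = 9 * ln(74) = 9 * 4.304065 = 38.736585.
-2 * loglik = -2 * (-118) = 236.
BIC = 38.736585 + 236 = 274.736585, which rounds to 274.7366.

274.7366


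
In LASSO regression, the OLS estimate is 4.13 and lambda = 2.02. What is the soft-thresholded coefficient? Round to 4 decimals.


Absolute value: |4.13| = 4.13.
Compare to lambda = 2.02.
Since |beta| > lambda, coefficient = sign(beta)*(|beta| - lambda) = 2.1100.

2.1100


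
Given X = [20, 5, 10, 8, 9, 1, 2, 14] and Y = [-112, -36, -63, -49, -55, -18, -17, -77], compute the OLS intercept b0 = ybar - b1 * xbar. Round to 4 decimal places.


The slope is b1 = -5.0172.
Sample means are xbar = 8.6250 and ybar = -53.3750.
Intercept: b0 = -53.3750 - (-5.0172)(8.6250) = -10.1015.

-10.1015


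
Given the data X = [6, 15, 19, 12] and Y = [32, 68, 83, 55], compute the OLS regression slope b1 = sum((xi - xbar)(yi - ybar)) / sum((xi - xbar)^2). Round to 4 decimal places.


Calculate xbar = 13.0000, ybar = 59.5000.
S_xx = 90.0000, S_xy = 355.0000.
Using b1 = S_xy / S_xx = 355.0000 / 90.0000, we get b1 = 3.9444.

3.9444


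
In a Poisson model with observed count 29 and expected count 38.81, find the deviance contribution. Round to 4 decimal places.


y/mu = 29/38.81 = 0.747230 (approx.), and ln(29/38.81) = -0.291382.
y * ln(y/mu) = 29 * -0.291382 = -8.450078.
y - mu = -9.81.
D = 2 * (-8.450078 - -9.81) = 2.719844, which rounds to 2.7198.

2.7198


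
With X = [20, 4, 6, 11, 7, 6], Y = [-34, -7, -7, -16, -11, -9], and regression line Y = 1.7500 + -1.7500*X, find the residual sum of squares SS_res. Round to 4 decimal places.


Predicted values from Y = 1.7500 + -1.7500*X.
Residuals: [-0.7500, -1.7500, 1.7500, 1.5000, -0.5000, -0.2500].
SSres = 9.2500.

9.2500


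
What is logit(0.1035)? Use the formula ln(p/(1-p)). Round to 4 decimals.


1 - p = 0.8965.
p/(1-p) = 0.1154.
logit = ln(0.1154) = -2.1589.

-2.1589


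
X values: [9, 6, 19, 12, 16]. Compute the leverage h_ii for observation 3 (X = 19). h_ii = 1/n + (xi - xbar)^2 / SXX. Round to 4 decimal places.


Mean of X: xbar = 12.4000.
SXX = 109.2000.
For X = 19: h = 1/5 + (19 - 12.4000)^2/109.2000 = 0.5989.

0.5989


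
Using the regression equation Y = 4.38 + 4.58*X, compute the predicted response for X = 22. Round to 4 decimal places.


Predicted value:
Y = 4.38 + (4.58)(22) = 4.38 + 100.7600 = 105.1400.

105.1400


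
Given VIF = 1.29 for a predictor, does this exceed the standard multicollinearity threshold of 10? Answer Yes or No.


Compare VIF = 1.29 to the threshold of 10.
1.29 < 10, so the answer is No.

No


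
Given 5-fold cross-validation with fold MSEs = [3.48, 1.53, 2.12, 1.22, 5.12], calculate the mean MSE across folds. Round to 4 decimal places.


Total MSE across folds = 13.4700.
CV-MSE = 13.4700/5 = 2.6940.

2.6940


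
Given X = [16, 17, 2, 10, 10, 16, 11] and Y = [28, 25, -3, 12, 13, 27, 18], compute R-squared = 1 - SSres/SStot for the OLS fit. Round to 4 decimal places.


After computing the OLS fit (b0=-7.0242, b1=2.0630):
SSres = 22.7712, SStot = 726.8571.
R^2 = 1 - 22.7712/726.8571 = 0.9687.

0.9687


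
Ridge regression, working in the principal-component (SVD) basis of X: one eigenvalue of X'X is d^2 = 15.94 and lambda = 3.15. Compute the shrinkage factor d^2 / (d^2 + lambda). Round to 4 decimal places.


Denominator = d^2 + lambda = 15.94 + 3.15 = 19.0900.
Shrinkage = 15.94 / 19.0900 = 0.8350.

0.8350


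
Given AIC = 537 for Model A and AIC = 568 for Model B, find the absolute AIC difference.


Absolute difference = |537 - 568| = 31.
The model with lower AIC (A) is preferred.

31


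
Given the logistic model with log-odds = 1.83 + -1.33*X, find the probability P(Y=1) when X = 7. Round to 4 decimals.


Compute z = 1.83 + (-1.33)(7) = -7.4800.
exp(-z) = 1772.2408.
P = 1/(1 + 1772.2408) = 0.0006.

0.0006


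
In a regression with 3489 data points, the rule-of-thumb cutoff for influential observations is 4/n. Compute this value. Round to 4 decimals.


Cook's distance cutoff = 4/n = 4/3489.
= 0.0011.

0.0011


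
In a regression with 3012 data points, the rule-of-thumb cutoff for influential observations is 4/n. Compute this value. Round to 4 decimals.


The threshold is 4/n.
4/3012 = 0.0013.

0.0013


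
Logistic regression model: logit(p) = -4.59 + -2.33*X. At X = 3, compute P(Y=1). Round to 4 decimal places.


z = -4.59 + -2.33 * 3 = -11.5800.
Sigmoid: P = 1 / (1 + exp(11.5800)) = 0.0000.

0.0000


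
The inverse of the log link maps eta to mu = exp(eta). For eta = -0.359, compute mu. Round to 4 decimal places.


mu = exp(eta) = exp(-0.359).
= 0.6984.

0.6984


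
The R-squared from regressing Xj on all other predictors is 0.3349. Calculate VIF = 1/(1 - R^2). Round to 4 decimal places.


VIF = 1 / (1 - 0.3349).
= 1 / 0.6651 = 1.5035.

1.5035


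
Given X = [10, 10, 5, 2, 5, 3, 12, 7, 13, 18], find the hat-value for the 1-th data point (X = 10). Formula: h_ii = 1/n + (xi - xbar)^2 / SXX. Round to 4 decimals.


n = 10, xbar = 8.5000.
SXX = sum((xi - xbar)^2) = 226.5000.
h = 1/10 + (10 - 8.5000)^2 / 226.5000 = 0.1099.

0.1099


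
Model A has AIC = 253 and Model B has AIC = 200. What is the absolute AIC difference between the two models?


|AIC_A - AIC_B| = |253 - 200| = 53.
Model B is preferred (lower AIC).

53


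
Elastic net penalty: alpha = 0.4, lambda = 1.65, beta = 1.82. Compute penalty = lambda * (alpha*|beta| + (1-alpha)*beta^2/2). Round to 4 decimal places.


L1 component = 0.4 * |1.82| = 0.7280.
L2 component = 0.6 * 1.82^2 / 2 = 0.9937.
Penalty = 1.65 * (0.7280 + 0.9937) = 1.65 * 1.7217 = 2.8408.

2.8408


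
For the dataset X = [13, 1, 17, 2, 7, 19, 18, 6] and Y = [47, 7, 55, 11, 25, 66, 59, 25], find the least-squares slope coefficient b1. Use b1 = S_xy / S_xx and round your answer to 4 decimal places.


Calculate xbar = 10.3750, ybar = 36.8750.
S_xx = 371.8750, S_xy = 1155.3750.
Using b1 = S_xy / S_xx = 1155.3750 / 371.8750, we get b1 = 3.1069.

3.1069


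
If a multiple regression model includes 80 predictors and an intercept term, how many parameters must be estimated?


Including the intercept, the model has 80 predictor coefficients + 1 intercept.
Total = 81.

81


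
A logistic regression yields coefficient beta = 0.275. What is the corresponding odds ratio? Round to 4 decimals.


exp(0.275) = 1.3165.
So the odds ratio is 1.3165.

1.3165


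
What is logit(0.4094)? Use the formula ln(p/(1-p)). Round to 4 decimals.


1 - p = 0.5906.
p/(1-p) = 0.6932.
logit = ln(0.6932) = -0.3664.

-0.3664


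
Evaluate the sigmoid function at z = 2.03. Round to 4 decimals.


Compute exp(-2.0300) = 0.1313.
Sigmoid = 1 / (1 + 0.1313) = 1 / 1.1313 = 0.8839.

0.8839


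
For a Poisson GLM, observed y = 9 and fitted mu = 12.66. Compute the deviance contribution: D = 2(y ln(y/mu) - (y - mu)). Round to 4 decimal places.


First: ln(9/12.66) = -0.341223.
Then: 9 * -0.341223 = -3.071007.
y - mu = 9 - 12.66 = -3.66.
D = 2(-3.071007 - -3.66) = 1.177986, which rounds to 1.1780.

1.1780


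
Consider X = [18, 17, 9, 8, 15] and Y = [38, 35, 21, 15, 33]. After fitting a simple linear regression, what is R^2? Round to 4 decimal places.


Fit the OLS line: b0 = 0.0587, b1 = 2.1150.
SSres = 10.0728.
SStot = 391.2000.
R^2 = 1 - 10.0728/391.2000 = 0.9743.

0.9743


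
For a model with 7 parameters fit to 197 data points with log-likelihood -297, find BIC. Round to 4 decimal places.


Compute k*ln(n) = 7*ln(197) = 7*5.283204 = 36.982428.
Then -2*loglik = 594.
BIC = 36.982428 + 594 = 630.982428, which rounds to 630.9824.

630.9824


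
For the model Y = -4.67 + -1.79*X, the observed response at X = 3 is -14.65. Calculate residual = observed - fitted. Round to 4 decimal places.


Compute yhat = -4.67 + (-1.79)(3) = -10.0400.
Residual = actual - predicted = -14.65 - -10.0400 = -4.6100.

-4.6100
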